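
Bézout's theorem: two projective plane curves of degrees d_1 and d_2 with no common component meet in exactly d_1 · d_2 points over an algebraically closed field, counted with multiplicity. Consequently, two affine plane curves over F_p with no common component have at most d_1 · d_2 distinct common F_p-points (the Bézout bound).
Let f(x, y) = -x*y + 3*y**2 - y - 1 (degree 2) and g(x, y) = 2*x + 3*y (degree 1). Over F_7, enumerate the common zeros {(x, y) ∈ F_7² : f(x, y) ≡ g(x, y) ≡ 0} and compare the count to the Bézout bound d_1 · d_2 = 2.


Common zeros: ∅; count = 0; Bézout bound = 2.

deg(f) = 2, deg(g) = 1, so Bézout bound = 2.
Scan x ∈ F_7. For each x, list the y ∈ F_7 with f(x, y) ≡ 0 and those with g(x, y) ≡ 0 (mod 7); the common zeros in that column are the intersection.
  x = 0: f ≡ 0 at y ∈ ∅; g ≡ 0 at y ∈ {0}; common: ∅.
  x = 1: f ≡ 0 at y ∈ {1, 2}; g ≡ 0 at y ∈ {4}; common: ∅.
  x = 2: f ≡ 0 at y ∈ {4}; g ≡ 0 at y ∈ {1}; common: ∅.
  x = 3: f ≡ 0 at y ∈ {3}; g ≡ 0 at y ∈ {5}; common: ∅.
  x = 4: f ≡ 0 at y ∈ {5, 6}; g ≡ 0 at y ∈ {2}; common: ∅.
  x = 5: f ≡ 0 at y ∈ ∅; g ≡ 0 at y ∈ {6}; common: ∅.
  x = 6: f ≡ 0 at y ∈ ∅; g ≡ 0 at y ∈ {3}; common: ∅.
Collecting: common zeros = ∅, so the count is 0.
Comparison with the Bézout bound: 0 ≤ 2 = deg(f)·deg(g), as expected for curves with no common component (the affine F_7-count falls short of the bound because intersections may lie at infinity, over extension fields, or carry multiplicity).


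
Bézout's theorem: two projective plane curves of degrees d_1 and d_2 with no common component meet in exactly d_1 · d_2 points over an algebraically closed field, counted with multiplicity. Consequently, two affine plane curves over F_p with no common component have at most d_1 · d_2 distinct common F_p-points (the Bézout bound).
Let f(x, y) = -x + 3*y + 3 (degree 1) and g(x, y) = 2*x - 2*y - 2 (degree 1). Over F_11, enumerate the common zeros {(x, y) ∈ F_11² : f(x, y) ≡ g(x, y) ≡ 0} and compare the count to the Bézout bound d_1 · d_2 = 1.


Common zeros: {(0, 10)}; count = 1; Bézout bound = 1.

deg(f) = 1, deg(g) = 1, so Bézout bound = 1.
Scan x ∈ F_11. For each x, list the y ∈ F_11 with f(x, y) ≡ 0 and those with g(x, y) ≡ 0 (mod 11); the common zeros in that column are the intersection.
  x = 0: f ≡ 0 at y ∈ {10}; g ≡ 0 at y ∈ {10}; common: {10}.
  x = 1: f ≡ 0 at y ∈ {3}; g ≡ 0 at y ∈ {0}; common: ∅.
  x = 2: f ≡ 0 at y ∈ {7}; g ≡ 0 at y ∈ {1}; common: ∅.
  x = 3: f ≡ 0 at y ∈ {0}; g ≡ 0 at y ∈ {2}; common: ∅.
  x = 4: f ≡ 0 at y ∈ {4}; g ≡ 0 at y ∈ {3}; common: ∅.
  x = 5: f ≡ 0 at y ∈ {8}; g ≡ 0 at y ∈ {4}; common: ∅.
  x = 6: f ≡ 0 at y ∈ {1}; g ≡ 0 at y ∈ {5}; common: ∅.
  x = 7: f ≡ 0 at y ∈ {5}; g ≡ 0 at y ∈ {6}; common: ∅.
  x = 8: f ≡ 0 at y ∈ {9}; g ≡ 0 at y ∈ {7}; common: ∅.
  x = 9: f ≡ 0 at y ∈ {2}; g ≡ 0 at y ∈ {8}; common: ∅.
  x = 10: f ≡ 0 at y ∈ {6}; g ≡ 0 at y ∈ {9}; common: ∅.
Collecting: common zeros = {(0, 10)}, so the count is 1.
Comparison with the Bézout bound: 1 ≤ 1 = deg(f)·deg(g), as expected for curves with no common component (the bound is attained).


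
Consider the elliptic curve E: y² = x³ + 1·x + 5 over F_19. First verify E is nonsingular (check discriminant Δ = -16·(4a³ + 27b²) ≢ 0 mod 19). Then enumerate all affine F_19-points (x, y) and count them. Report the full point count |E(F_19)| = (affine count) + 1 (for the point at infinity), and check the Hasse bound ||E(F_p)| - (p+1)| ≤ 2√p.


Affine points = {(0, 9), (0, 10), (1, 8), (1, 11), (3, 4), (3, 15), (4, 4), (4, 15), (11, 6), (11, 13), (12, 4), (12, 15), (13, 7), (13, 12)}; affine count = 14; |E(F_19)| = 15.

Discriminant check: Δ ∝ 4a³ + 27b² = 4·1³ + 27·5² = 4·1 + 27·25 ≡ 14 (mod 19). Nonzero ⇒ E is nonsingular.
For each x ∈ F_19, compute rhs = x³ + 1·x + 5 mod 19, then count y ∈ F_19 with y² ≡ rhs.
  x = 0: rhs = 5, matching y values: 9, 10 (2 points).
  x = 1: rhs = 7, matching y values: 8, 11 (2 points).
  x = 2: rhs = 15, matching y values: none (0 points).
  x = 3: rhs = 16, matching y values: 4, 15 (2 points).
  x = 4: rhs = 16, matching y values: 4, 15 (2 points).
  x = 5: rhs = 2, matching y values: none (0 points).
  x = 6: rhs = 18, matching y values: none (0 points).
  x = 7: rhs = 13, matching y values: none (0 points).
  x = 8: rhs = 12, matching y values: none (0 points).
  x = 9: rhs = 2, matching y values: none (0 points).
  x = 10: rhs = 8, matching y values: none (0 points).
  x = 11: rhs = 17, matching y values: 6, 13 (2 points).
  x = 12: rhs = 16, matching y values: 4, 15 (2 points).
  x = 13: rhs = 11, matching y values: 7, 12 (2 points).
  x = 14: rhs = 8, matching y values: none (0 points).
  x = 15: rhs = 13, matching y values: none (0 points).
  x = 16: rhs = 13, matching y values: none (0 points).
  x = 17: rhs = 14, matching y values: none (0 points).
  x = 18: rhs = 3, matching y values: none (0 points).
Total affine count: 14.
Full point count |E(F_19)| = 14 + 1 = 15.
Hasse bound: |15 − (19+1)| = |-5| = 5 ≤ 2√19 ≈ 8.7178 ✓.


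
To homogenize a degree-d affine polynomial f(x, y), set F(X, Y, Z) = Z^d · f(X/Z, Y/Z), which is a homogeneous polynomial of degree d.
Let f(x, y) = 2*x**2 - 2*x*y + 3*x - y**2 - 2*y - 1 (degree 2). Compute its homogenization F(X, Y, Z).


F(X, Y, Z) = 2*X**2 - 2*X*Y + 3*X*Z - Y**2 - 2*Y*Z - Z**2

deg(f) = 2.
Substitute x = X/Z, y = Y/Z into f, then multiply by Z^2.
  monomial 2·x^2·y^0 ↦ 2·X^2·Y^0·Z^0.
  monomial -2·x^1·y^1 ↦ -2·X^1·Y^1·Z^0.
  monomial 3·x^1·y^0 ↦ 3·X^1·Y^0·Z^1.
  monomial -1·x^0·y^2 ↦ -1·X^0·Y^2·Z^0.
  monomial -2·x^0·y^1 ↦ -2·X^0·Y^1·Z^1.
  monomial -1·x^0·y^0 ↦ -1·X^0·Y^0·Z^2.
Collecting: F(X, Y, Z) = 2*X**2 - 2*X*Y + 3*X*Z - Y**2 - 2*Y*Z - Z**2.


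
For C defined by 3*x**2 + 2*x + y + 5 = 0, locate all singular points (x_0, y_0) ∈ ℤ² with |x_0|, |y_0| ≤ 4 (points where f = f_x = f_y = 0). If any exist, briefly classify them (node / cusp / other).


No singular points in the scanned grid; C is smooth there.

Compute partial derivatives:
  f_x = 6*x + 2.
  f_y = 1.
f_y = 1 is a nonzero constant, so f_y never vanishes: no point (x, y) can satisfy f = f_x = f_y = 0. In particular no (x, y) ∈ {−4, ..., 4}² is singular; the curve is smooth.


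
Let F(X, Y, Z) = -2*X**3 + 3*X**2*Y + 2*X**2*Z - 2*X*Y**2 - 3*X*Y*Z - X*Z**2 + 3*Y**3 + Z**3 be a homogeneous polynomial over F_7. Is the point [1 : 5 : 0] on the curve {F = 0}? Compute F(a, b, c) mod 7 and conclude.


F(1,5,0) ≡ 2 (mod 7); P is NOT on the curve.

Evaluate F(1, 5, 0) term-by-term (mod 7).
  -2*X**3 ↦ -2·1·1·1 = -2
  3*X**2*Y ↦ 3·1·5·1 = 15
  2*X**2*Z ↦ 2·1·1·0 = 0
  -2*X*Y**2 ↦ -2·1·25·1 = -50
  -3*X*Y*Z ↦ -3·1·5·0 = 0
  -X*Z**2 ↦ -1·1·1·0 = 0
  3*Y**3 ↦ 3·1·125·1 = 375
  Z**3 ↦ 1·1·1·0 = 0
Sum: F(1, 5, 0) = (-2) + (15) + (0) + (-50) + (0) + (0) + (375) + (0) = 338.
Reducing mod 7: 338 ≡ 2 (mod 7).
Since F(a, b, c) ≡ 2 ≠ 0 (mod 7), P does NOT lie on the curve.


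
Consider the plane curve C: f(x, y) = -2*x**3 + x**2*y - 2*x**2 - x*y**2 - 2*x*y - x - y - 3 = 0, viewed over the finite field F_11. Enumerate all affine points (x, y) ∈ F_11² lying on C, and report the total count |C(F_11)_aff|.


Affine F_11-points: {(0, 8), (1, 1), (1, 8), (2, 8), (3, 3), (3, 5), (5, 0), (5, 5), (6, 4), (6, 9), (7, 4), (9, 6), (9, 7), (10, 4), (10, 5)}; count = 15.

For each of the 121 pairs (x, y) ∈ F_11², evaluate f(x, y) mod 11. Record the zeros.
  x = 0: [0↦8, 1↦7, 2↦6, 3↦5, 4↦4, 5↦3, 6↦2, 7↦1, 8↦0, 9↦10, 10↦9]  zeros at y ∈ {8}
  x = 1: [0↦3, 1↦0, 2↦6, 3↦10, 4↦1, 5↦1, 6↦10, 7↦6, 8↦0, 9↦3, 10↦4]  zeros at y ∈ {1, 8}
  x = 2: [0↦4, 1↦1, 2↦5, 3↦5, 4↦1, 5↦4, 6↦3, 7↦9, 8↦0, 9↦9, 10↦3]  zeros at y ∈ {8}
  x = 3: [0↦10, 1↦9, 2↦2, 3↦0, 4↦3, 5↦0, 6↦2, 7↦9, 8↦10, 9↦5, 10↦5]  zeros at y ∈ {3, 5}
  x = 4: [0↦9, 1↦1, 2↦7, 3↦5, 4↦6, 5↦10, 6↦6, 7↦5, 8↦7, 9↦1, 10↦9]  zeros at y ∈ ∅
  x = 5: [0↦0, 1↦9, 2↦8, 3↦8, 4↦9, 5↦0, 6↦3, 7↦7, 8↦1, 9↦7, 10↦3]  zeros at y ∈ {0, 5}
  x = 6: [0↦4, 1↦10, 2↦4, 3↦8, 4↦0, 5↦2, 6↦3, 7↦3, 8↦2, 9↦0, 10↦8]  zeros at y ∈ {4, 9}
  x = 7: [0↦9, 1↦3, 2↦5, 3↦4, 4↦0, 5↦4, 6↦5, 7↦3, 8↦9, 9↦1, 10↦1]  zeros at y ∈ {4}
  x = 8: [0↦3, 1↦9, 2↦10, 3↦6, 4↦8, 5↦5, 6↦8, 7↦6, 8↦10, 9↦9, 10↦3]  zeros at y ∈ ∅
  x = 9: [0↦7, 1↦5, 2↦7, 3↦2, 4↦1, 5↦4, 6↦0, 7↦0, 8↦4, 9↦1, 10↦2]  zeros at y ∈ {6, 7}
  x = 10: [0↦9, 1↦1, 2↦6, 3↦2, 4↦0, 5↦0, 6↦2, 7↦6, 8↦1, 9↦9, 10↦8]  zeros at y ∈ {4, 5}
Collecting zeros: affine points = {(0, 8), (1, 1), (1, 8), (2, 8), (3, 3), (3, 5), (5, 0), (5, 5), (6, 4), (6, 9), (7, 4), (9, 6), (9, 7), (10, 4), (10, 5)}.
Total count |C(F_11)_aff| = 15.


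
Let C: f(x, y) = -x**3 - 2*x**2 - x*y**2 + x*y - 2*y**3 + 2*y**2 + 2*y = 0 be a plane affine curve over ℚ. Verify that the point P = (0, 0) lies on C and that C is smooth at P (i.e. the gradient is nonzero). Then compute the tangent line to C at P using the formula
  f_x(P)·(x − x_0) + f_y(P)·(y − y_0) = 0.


Tangent line at P: 2*y = 0.

Step 1: f(0, 0) = 0, so P lies on C.
Step 2: partial derivatives
  f_x(x, y) = -3*x**2 - 4*x - y**2 + y, f_y(x, y) = -2*x*y + x - 6*y**2 + 4*y + 2.
  f_x(P) = 0, f_y(P) = 2 (gradient nonzero, so P is smooth).
Step 3: tangent line at P: 0·(x − 0) + 2·(y − 0) = 0.
Expanding: 2*y = 0.


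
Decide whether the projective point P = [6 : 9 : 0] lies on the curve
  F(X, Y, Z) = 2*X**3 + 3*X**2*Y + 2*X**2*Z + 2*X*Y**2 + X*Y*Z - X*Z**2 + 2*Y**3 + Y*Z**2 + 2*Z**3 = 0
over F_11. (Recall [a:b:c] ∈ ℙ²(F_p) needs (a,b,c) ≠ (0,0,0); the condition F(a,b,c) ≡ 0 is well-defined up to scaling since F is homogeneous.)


F(6,9,0) ≡ 6 (mod 11); P is NOT on the curve.

Evaluate F(6, 9, 0) term-by-term (mod 11).
  2*X**3 ↦ 2·216·1·1 = 432
  3*X**2*Y ↦ 3·36·9·1 = 972
  2*X**2*Z ↦ 2·36·1·0 = 0
  2*X*Y**2 ↦ 2·6·81·1 = 972
  X*Y*Z ↦ 1·6·9·0 = 0
  -X*Z**2 ↦ -1·6·1·0 = 0
  2*Y**3 ↦ 2·1·729·1 = 1458
  Y*Z**2 ↦ 1·1·9·0 = 0
  2*Z**3 ↦ 2·1·1·0 = 0
Sum: F(6, 9, 0) = (432) + (972) + (0) + (972) + (0) + (0) + (1458) + (0) + (0) = 3834.
Reducing mod 11: 3834 ≡ 6 (mod 11).
Since F(a, b, c) ≡ 6 ≠ 0 (mod 11), P does NOT lie on the curve.


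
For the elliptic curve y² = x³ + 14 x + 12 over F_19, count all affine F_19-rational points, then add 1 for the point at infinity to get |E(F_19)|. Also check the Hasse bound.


Affine points = {(3, 9), (3, 10), (5, 6), (5, 13), (7, 4), (7, 15), (8, 3), (8, 16), (13, 4), (13, 15), (14, 8), (14, 11), (15, 5), (15, 14), (16, 0), (18, 4), (18, 15)}; affine count = 17; |E(F_19)| = 18.

Discriminant check: Δ ∝ 4a³ + 27b² = 4·14³ + 27·12² = 4·2744 + 27·144 ≡ 6 (mod 19). Nonzero ⇒ E is nonsingular.
For each x ∈ F_19, compute rhs = x³ + 14·x + 12 mod 19, then count y ∈ F_19 with y² ≡ rhs.
  x = 0: rhs = 12, matching y values: none (0 points).
  x = 1: rhs = 8, matching y values: none (0 points).
  x = 2: rhs = 10, matching y values: none (0 points).
  x = 3: rhs = 5, matching y values: 9, 10 (2 points).
  x = 4: rhs = 18, matching y values: none (0 points).
  x = 5: rhs = 17, matching y values: 6, 13 (2 points).
  x = 6: rhs = 8, matching y values: none (0 points).
  x = 7: rhs = 16, matching y values: 4, 15 (2 points).
  x = 8: rhs = 9, matching y values: 3, 16 (2 points).
  x = 9: rhs = 12, matching y values: none (0 points).
  x = 10: rhs = 12, matching y values: none (0 points).
  x = 11: rhs = 15, matching y values: none (0 points).
  x = 12: rhs = 8, matching y values: none (0 points).
  x = 13: rhs = 16, matching y values: 4, 15 (2 points).
  x = 14: rhs = 7, matching y values: 8, 11 (2 points).
  x = 15: rhs = 6, matching y values: 5, 14 (2 points).
  x = 16: rhs = 0, matching y values: 0 (1 points).
  x = 17: rhs = 14, matching y values: none (0 points).
  x = 18: rhs = 16, matching y values: 4, 15 (2 points).
Total affine count: 17.
Full point count |E(F_19)| = 17 + 1 = 18.
Hasse bound: |18 − (19+1)| = |-2| = 2 ≤ 2√19 ≈ 8.7178 ✓.


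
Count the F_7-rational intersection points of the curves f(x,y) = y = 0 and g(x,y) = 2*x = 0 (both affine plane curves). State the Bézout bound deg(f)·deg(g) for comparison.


Common zeros: {(0, 0)}; count = 1; Bézout bound = 1.

deg(f) = 1, deg(g) = 1, so Bézout bound = 1.
Scan x ∈ F_7. For each x, list the y ∈ F_7 with f(x, y) ≡ 0 and those with g(x, y) ≡ 0 (mod 7); the common zeros in that column are the intersection.
  x = 0: f ≡ 0 at y ∈ {0}; g ≡ 0 at y ∈ {0, 1, 2, 3, 4, 5, 6}; common: {0}.
  x = 1: f ≡ 0 at y ∈ {0}; g ≡ 0 at y ∈ ∅; common: ∅.
  x = 2: f ≡ 0 at y ∈ {0}; g ≡ 0 at y ∈ ∅; common: ∅.
  x = 3: f ≡ 0 at y ∈ {0}; g ≡ 0 at y ∈ ∅; common: ∅.
  x = 4: f ≡ 0 at y ∈ {0}; g ≡ 0 at y ∈ ∅; common: ∅.
  x = 5: f ≡ 0 at y ∈ {0}; g ≡ 0 at y ∈ ∅; common: ∅.
  x = 6: f ≡ 0 at y ∈ {0}; g ≡ 0 at y ∈ ∅; common: ∅.
Collecting: common zeros = {(0, 0)}, so the count is 1.
Comparison with the Bézout bound: 1 ≤ 1 = deg(f)·deg(g), as expected for curves with no common component (the bound is attained).


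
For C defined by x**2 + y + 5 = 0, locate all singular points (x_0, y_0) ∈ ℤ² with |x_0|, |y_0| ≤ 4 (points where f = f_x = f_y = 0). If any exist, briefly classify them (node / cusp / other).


No singular points in the scanned grid; C is smooth there.

Compute partial derivatives:
  f_x = 2*x.
  f_y = 1.
f_y = 1 is a nonzero constant, so f_y never vanishes: no point (x, y) can satisfy f = f_x = f_y = 0. In particular no (x, y) ∈ {−4, ..., 4}² is singular; the curve is smooth.


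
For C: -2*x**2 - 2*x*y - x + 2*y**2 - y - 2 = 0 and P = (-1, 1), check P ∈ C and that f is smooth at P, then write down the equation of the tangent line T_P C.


Tangent line at P: x + 5*y - 4 = 0.

Step 1: f(-1, 1) = 0, so P lies on C.
Step 2: partial derivatives
  f_x(x, y) = -4*x - 2*y - 1, f_y(x, y) = -2*x + 4*y - 1.
  f_x(P) = 1, f_y(P) = 5 (gradient nonzero, so P is smooth).
Step 3: tangent line at P: 1·(x − -1) + 5·(y − 1) = 0.
Expanding: x + 5*y - 4 = 0.


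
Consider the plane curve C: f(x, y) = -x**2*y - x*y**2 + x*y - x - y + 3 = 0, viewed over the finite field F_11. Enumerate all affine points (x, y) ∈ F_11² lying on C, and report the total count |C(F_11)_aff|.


Affine F_11-points: {(0, 3), (1, 1), (1, 9), (3, 0), (3, 5), (5, 3), (5, 6), (6, 5), (6, 10), (8, 9), (8, 10), (9, 1), (9, 8), (10, 6), (10, 8)}; count = 15.

For each of the 121 pairs (x, y) ∈ F_11², evaluate f(x, y) mod 11. Record the zeros.
  x = 0: [0↦3, 1↦2, 2↦1, 3↦0, 4↦10, 5↦9, 6↦8, 7↦7, 8↦6, 9↦5, 10↦4]  zeros at y ∈ {3}
  x = 1: [0↦2, 1↦0, 2↦7, 3↦1, 4↦4, 5↦5, 6↦4, 7↦1, 8↦7, 9↦0, 10↦2]  zeros at y ∈ {1, 9}
  x = 2: [0↦1, 1↦7, 2↦9, 3↦7, 4↦1, 5↦2, 6↦10, 7↦3, 8↦3, 9↦10, 10↦2]  zeros at y ∈ ∅
  x = 3: [0↦0, 1↦1, 2↦7, 3↦7, 4↦1, 5↦0, 6↦4, 7↦2, 8↦5, 9↦2, 10↦4]  zeros at y ∈ {0, 5}
  x = 4: [0↦10, 1↦4, 2↦1, 3↦1, 4↦4, 5↦10, 6↦8, 7↦9, 8↦2, 9↦9, 10↦8]  zeros at y ∈ ∅
  x = 5: [0↦9, 1↦5, 2↦2, 3↦0, 4↦10, 5↦10, 6↦0, 7↦2, 8↦5, 9↦9, 10↦3]  zeros at y ∈ {3, 6}
  x = 6: [0↦8, 1↦4, 2↦10, 3↦4, 4↦8, 5↦0, 6↦2, 7↦3, 8↦3, 9↦2, 10↦0]  zeros at y ∈ {5, 10}
  x = 7: [0↦7, 1↦1, 2↦3, 3↦2, 4↦9, 5↦2, 6↦3, 7↦1, 8↦7, 9↦10, 10↦10]  zeros at y ∈ ∅
  x = 8: [0↦6, 1↦7, 2↦3, 3↦5, 4↦2, 5↦5, 6↦3, 7↦7, 8↦6, 9↦0, 10↦0]  zeros at y ∈ {9, 10}
  x = 9: [0↦5, 1↦0, 2↦10, 3↦2, 4↦9, 5↦9, 6↦2, 7↦10, 8↦0, 9↦5, 10↦3]  zeros at y ∈ {1, 8}
  x = 10: [0↦4, 1↦2, 2↦2, 3↦4, 4↦8, 5↦3, 6↦0, 7↦10, 8↦0, 9↦3, 10↦8]  zeros at y ∈ {6, 8}
Collecting zeros: affine points = {(0, 3), (1, 1), (1, 9), (3, 0), (3, 5), (5, 3), (5, 6), (6, 5), (6, 10), (8, 9), (8, 10), (9, 1), (9, 8), (10, 6), (10, 8)}.
Total count |C(F_11)_aff| = 15.


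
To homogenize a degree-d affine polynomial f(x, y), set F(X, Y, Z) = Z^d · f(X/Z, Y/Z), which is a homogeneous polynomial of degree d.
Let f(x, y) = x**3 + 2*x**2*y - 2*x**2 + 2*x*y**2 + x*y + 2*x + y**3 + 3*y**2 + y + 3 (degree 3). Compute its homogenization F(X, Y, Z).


F(X, Y, Z) = X**3 + 2*X**2*Y - 2*X**2*Z + 2*X*Y**2 + X*Y*Z + 2*X*Z**2 + Y**3 + 3*Y**2*Z + Y*Z**2 + 3*Z**3

deg(f) = 3.
Substitute x = X/Z, y = Y/Z into f, then multiply by Z^3.
  monomial 1·x^3·y^0 ↦ 1·X^3·Y^0·Z^0.
  monomial 2·x^2·y^1 ↦ 2·X^2·Y^1·Z^0.
  monomial -2·x^2·y^0 ↦ -2·X^2·Y^0·Z^1.
  monomial 2·x^1·y^2 ↦ 2·X^1·Y^2·Z^0.
  monomial 1·x^1·y^1 ↦ 1·X^1·Y^1·Z^1.
  monomial 2·x^1·y^0 ↦ 2·X^1·Y^0·Z^2.
  monomial 1·x^0·y^3 ↦ 1·X^0·Y^3·Z^0.
  monomial 3·x^0·y^2 ↦ 3·X^0·Y^2·Z^1.
  monomial 1·x^0·y^1 ↦ 1·X^0·Y^1·Z^2.
  monomial 3·x^0·y^0 ↦ 3·X^0·Y^0·Z^3.
Collecting: F(X, Y, Z) = X**3 + 2*X**2*Y - 2*X**2*Z + 2*X*Y**2 + X*Y*Z + 2*X*Z**2 + Y**3 + 3*Y**2*Z + Y*Z**2 + 3*Z**3.


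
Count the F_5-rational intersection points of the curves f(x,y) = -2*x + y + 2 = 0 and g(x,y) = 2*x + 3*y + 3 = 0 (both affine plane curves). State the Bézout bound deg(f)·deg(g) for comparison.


Common zeros: {(1, 0)}; count = 1; Bézout bound = 1.

deg(f) = 1, deg(g) = 1, so Bézout bound = 1.
Scan x ∈ F_5. For each x, list the y ∈ F_5 with f(x, y) ≡ 0 and those with g(x, y) ≡ 0 (mod 5); the common zeros in that column are the intersection.
  x = 0: f ≡ 0 at y ∈ {3}; g ≡ 0 at y ∈ {4}; common: ∅.
  x = 1: f ≡ 0 at y ∈ {0}; g ≡ 0 at y ∈ {0}; common: {0}.
  x = 2: f ≡ 0 at y ∈ {2}; g ≡ 0 at y ∈ {1}; common: ∅.
  x = 3: f ≡ 0 at y ∈ {4}; g ≡ 0 at y ∈ {2}; common: ∅.
  x = 4: f ≡ 0 at y ∈ {1}; g ≡ 0 at y ∈ {3}; common: ∅.
Collecting: common zeros = {(1, 0)}, so the count is 1.
Comparison with the Bézout bound: 1 ≤ 1 = deg(f)·deg(g), as expected for curves with no common component (the bound is attained).


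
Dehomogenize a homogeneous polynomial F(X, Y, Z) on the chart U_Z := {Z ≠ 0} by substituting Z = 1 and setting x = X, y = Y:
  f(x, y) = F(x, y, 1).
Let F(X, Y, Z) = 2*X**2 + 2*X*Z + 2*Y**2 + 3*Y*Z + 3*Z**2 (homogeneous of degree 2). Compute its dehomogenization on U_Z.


f(x, y) = 2*x**2 + 2*x + 2*y**2 + 3*y + 3

On U_Z we set Z = 1. Each monomial c·X^i·Y^j·Z^k in F becomes c·x^i·y^j·1^k = c·x^i·y^j.
Substituting Z = 1: F(X, Y, 1) = 2*x**2 + 2*x + 2*y**2 + 3*y + 3.
Note: deg(f) ≤ deg(F) = 2; strict inequality happens when F is divisible by Z (lost terms).


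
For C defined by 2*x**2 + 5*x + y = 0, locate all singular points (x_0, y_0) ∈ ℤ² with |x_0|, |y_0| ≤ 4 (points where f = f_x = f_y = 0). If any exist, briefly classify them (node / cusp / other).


No singular points in the scanned grid; C is smooth there.

Compute partial derivatives:
  f_x = 4*x + 5.
  f_y = 1.
f_y = 1 is a nonzero constant, so f_y never vanishes: no point (x, y) can satisfy f = f_x = f_y = 0. In particular no (x, y) ∈ {−4, ..., 4}² is singular; the curve is smooth.


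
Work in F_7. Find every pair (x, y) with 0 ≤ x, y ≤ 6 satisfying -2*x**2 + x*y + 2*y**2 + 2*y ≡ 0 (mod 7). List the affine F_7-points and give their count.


Affine F_7-points: {(0, 0), (0, 6), (1, 4), (1, 5), (3, 2), (3, 6), (5, 2), (5, 5)}; count = 8.

For each of the 49 pairs (x, y) ∈ F_7², evaluate f(x, y) mod 7. Record the zeros.
  x = 0: [0↦0, 1↦4, 2↦5, 3↦3, 4↦5, 5↦4, 6↦0]  zeros at y ∈ {0, 6}
  x = 1: [0↦5, 1↦3, 2↦5, 3↦4, 4↦0, 5↦0, 6↦4]  zeros at y ∈ {4, 5}
  x = 2: [0↦6, 1↦5, 2↦1, 3↦1, 4↦5, 5↦6, 6↦4]  zeros at y ∈ ∅
  x = 3: [0↦3, 1↦3, 2↦0, 3↦1, 4↦6, 5↦1, 6↦0]  zeros at y ∈ {2, 6}
  x = 4: [0↦3, 1↦4, 2↦2, 3↦4, 4↦3, 5↦6, 6↦6]  zeros at y ∈ ∅
  x = 5: [0↦6, 1↦1, 2↦0, 3↦3, 4↦3, 5↦0, 6↦1]  zeros at y ∈ {2, 5}
  x = 6: [0↦5, 1↦1, 2↦1, 3↦5, 4↦6, 5↦4, 6↦6]  zeros at y ∈ ∅
Collecting zeros: affine points = {(0, 0), (0, 6), (1, 4), (1, 5), (3, 2), (3, 6), (5, 2), (5, 5)}.
Total count |C(F_7)_aff| = 8.


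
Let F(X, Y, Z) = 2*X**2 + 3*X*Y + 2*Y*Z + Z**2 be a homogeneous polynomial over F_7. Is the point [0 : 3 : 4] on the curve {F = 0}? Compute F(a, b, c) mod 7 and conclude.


F(0,3,4) ≡ 5 (mod 7); P is NOT on the curve.

Evaluate F(0, 3, 4) term-by-term (mod 7).
  2*X**2 ↦ 2·0·1·1 = 0
  3*X*Y ↦ 3·0·3·1 = 0
  2*Y*Z ↦ 2·1·3·4 = 24
  Z**2 ↦ 1·1·1·16 = 16
Sum: F(0, 3, 4) = (0) + (0) + (24) + (16) = 40.
Reducing mod 7: 40 ≡ 5 (mod 7).
Since F(a, b, c) ≡ 5 ≠ 0 (mod 7), P does NOT lie on the curve.


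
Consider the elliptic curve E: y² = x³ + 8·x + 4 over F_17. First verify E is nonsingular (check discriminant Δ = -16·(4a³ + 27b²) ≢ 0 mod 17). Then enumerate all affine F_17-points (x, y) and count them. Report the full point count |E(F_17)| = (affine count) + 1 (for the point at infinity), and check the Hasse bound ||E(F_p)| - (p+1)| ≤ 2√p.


Affine points = {(0, 2), (0, 15), (1, 8), (1, 9), (3, 2), (3, 15), (4, 7), (4, 10), (5, 4), (5, 13), (6, 8), (6, 9), (8, 6), (8, 11), (10, 8), (10, 9), (12, 3), (12, 14), (14, 2), (14, 15)}; affine count = 20; |E(F_17)| = 21.

Discriminant check: Δ ∝ 4a³ + 27b² = 4·8³ + 27·4² = 4·512 + 27·16 ≡ 15 (mod 17). Nonzero ⇒ E is nonsingular.
For each x ∈ F_17, compute rhs = x³ + 8·x + 4 mod 17, then count y ∈ F_17 with y² ≡ rhs.
  x = 0: rhs = 4, matching y values: 2, 15 (2 points).
  x = 1: rhs = 13, matching y values: 8, 9 (2 points).
  x = 2: rhs = 11, matching y values: none (0 points).
  x = 3: rhs = 4, matching y values: 2, 15 (2 points).
  x = 4: rhs = 15, matching y values: 7, 10 (2 points).
  x = 5: rhs = 16, matching y values: 4, 13 (2 points).
  x = 6: rhs = 13, matching y values: 8, 9 (2 points).
  x = 7: rhs = 12, matching y values: none (0 points).
  x = 8: rhs = 2, matching y values: 6, 11 (2 points).
  x = 9: rhs = 6, matching y values: none (0 points).
  x = 10: rhs = 13, matching y values: 8, 9 (2 points).
  x = 11: rhs = 12, matching y values: none (0 points).
  x = 12: rhs = 9, matching y values: 3, 14 (2 points).
  x = 13: rhs = 10, matching y values: none (0 points).
  x = 14: rhs = 4, matching y values: 2, 15 (2 points).
  x = 15: rhs = 14, matching y values: none (0 points).
  x = 16: rhs = 12, matching y values: none (0 points).
Total affine count: 20.
Full point count |E(F_17)| = 20 + 1 = 21.
Hasse bound: |21 − (17+1)| = |3| = 3 ≤ 2√17 ≈ 8.2462 ✓.


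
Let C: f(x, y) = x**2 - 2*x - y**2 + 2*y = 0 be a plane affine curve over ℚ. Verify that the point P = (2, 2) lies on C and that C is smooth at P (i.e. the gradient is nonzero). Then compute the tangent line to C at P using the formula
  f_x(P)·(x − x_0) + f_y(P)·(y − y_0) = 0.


Tangent line at P: 2*x - 2*y = 0.

Step 1: f(2, 2) = 0, so P lies on C.
Step 2: partial derivatives
  f_x(x, y) = 2*x - 2, f_y(x, y) = 2 - 2*y.
  f_x(P) = 2, f_y(P) = -2 (gradient nonzero, so P is smooth).
Step 3: tangent line at P: 2·(x − 2) + -2·(y − 2) = 0.
Expanding: 2*x - 2*y = 0.


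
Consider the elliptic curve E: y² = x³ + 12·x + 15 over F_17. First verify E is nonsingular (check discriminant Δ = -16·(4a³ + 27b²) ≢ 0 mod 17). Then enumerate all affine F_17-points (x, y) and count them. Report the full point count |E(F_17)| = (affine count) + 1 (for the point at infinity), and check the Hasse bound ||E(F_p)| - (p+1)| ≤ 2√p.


Affine points = {(0, 7), (0, 10), (2, 8), (2, 9), (4, 5), (4, 12), (5, 8), (5, 9), (7, 0), (9, 6), (9, 11), (10, 8), (10, 9), (11, 4), (11, 13), (12, 0), (15, 0), (16, 6), (16, 11)}; affine count = 19; |E(F_17)| = 20.

Discriminant check: Δ ∝ 4a³ + 27b² = 4·12³ + 27·15² = 4·1728 + 27·225 ≡ 16 (mod 17). Nonzero ⇒ E is nonsingular.
For each x ∈ F_17, compute rhs = x³ + 12·x + 15 mod 17, then count y ∈ F_17 with y² ≡ rhs.
  x = 0: rhs = 15, matching y values: 7, 10 (2 points).
  x = 1: rhs = 11, matching y values: none (0 points).
  x = 2: rhs = 13, matching y values: 8, 9 (2 points).
  x = 3: rhs = 10, matching y values: none (0 points).
  x = 4: rhs = 8, matching y values: 5, 12 (2 points).
  x = 5: rhs = 13, matching y values: 8, 9 (2 points).
  x = 6: rhs = 14, matching y values: none (0 points).
  x = 7: rhs = 0, matching y values: 0 (1 points).
  x = 8: rhs = 11, matching y values: none (0 points).
  x = 9: rhs = 2, matching y values: 6, 11 (2 points).
  x = 10: rhs = 13, matching y values: 8, 9 (2 points).
  x = 11: rhs = 16, matching y values: 4, 13 (2 points).
  x = 12: rhs = 0, matching y values: 0 (1 points).
  x = 13: rhs = 5, matching y values: none (0 points).
  x = 14: rhs = 3, matching y values: none (0 points).
  x = 15: rhs = 0, matching y values: 0 (1 points).
  x = 16: rhs = 2, matching y values: 6, 11 (2 points).
Total affine count: 19.
Full point count |E(F_17)| = 19 + 1 = 20.
Hasse bound: |20 − (17+1)| = |2| = 2 ≤ 2√17 ≈ 8.2462 ✓.


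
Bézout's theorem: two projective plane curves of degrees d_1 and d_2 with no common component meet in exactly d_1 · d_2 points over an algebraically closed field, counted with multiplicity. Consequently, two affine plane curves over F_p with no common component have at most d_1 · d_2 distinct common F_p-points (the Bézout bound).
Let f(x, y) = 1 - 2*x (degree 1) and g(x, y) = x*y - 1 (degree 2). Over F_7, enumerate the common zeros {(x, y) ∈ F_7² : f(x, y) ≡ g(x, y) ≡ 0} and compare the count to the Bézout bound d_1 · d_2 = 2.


Common zeros: {(4, 2)}; count = 1; Bézout bound = 2.

deg(f) = 1, deg(g) = 2, so Bézout bound = 2.
Scan x ∈ F_7. For each x, list the y ∈ F_7 with f(x, y) ≡ 0 and those with g(x, y) ≡ 0 (mod 7); the common zeros in that column are the intersection.
  x = 0: f ≡ 0 at y ∈ ∅; g ≡ 0 at y ∈ ∅; common: ∅.
  x = 1: f ≡ 0 at y ∈ ∅; g ≡ 0 at y ∈ {1}; common: ∅.
  x = 2: f ≡ 0 at y ∈ ∅; g ≡ 0 at y ∈ {4}; common: ∅.
  x = 3: f ≡ 0 at y ∈ ∅; g ≡ 0 at y ∈ {5}; common: ∅.
  x = 4: f ≡ 0 at y ∈ {0, 1, 2, 3, 4, 5, 6}; g ≡ 0 at y ∈ {2}; common: {2}.
  x = 5: f ≡ 0 at y ∈ ∅; g ≡ 0 at y ∈ {3}; common: ∅.
  x = 6: f ≡ 0 at y ∈ ∅; g ≡ 0 at y ∈ {6}; common: ∅.
Collecting: common zeros = {(4, 2)}, so the count is 1.
Comparison with the Bézout bound: 1 ≤ 2 = deg(f)·deg(g), as expected for curves with no common component (the affine F_7-count falls short of the bound because intersections may lie at infinity, over extension fields, or carry multiplicity).


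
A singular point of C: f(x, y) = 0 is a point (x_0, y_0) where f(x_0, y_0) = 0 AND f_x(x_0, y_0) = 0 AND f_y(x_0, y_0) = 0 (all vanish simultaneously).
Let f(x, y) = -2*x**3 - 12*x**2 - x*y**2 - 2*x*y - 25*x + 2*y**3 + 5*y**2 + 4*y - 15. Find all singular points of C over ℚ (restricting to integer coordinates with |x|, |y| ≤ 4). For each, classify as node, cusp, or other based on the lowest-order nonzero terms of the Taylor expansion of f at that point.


Singular points: {(-2, -1)}; classification: cusp.

Compute partial derivatives:
  f_x = -6*x**2 - 24*x - y**2 - 2*y - 25.
  f_y = -2*x*y - 2*x + 6*y**2 + 10*y + 4.
Scan x_0 ∈ {−4, ..., 4}. For each x_0, f_y(x_0, y) is a polynomial in y; find its integer roots y ∈ {−4, ..., 4}, then test f_x and f at those candidates.
  x = -4: f_y(-4, y) = 6*y**2 + 18*y + 12; vanishes at y ∈ {-2, -1}. (-4, -2): f_x = -25 ≠ 0; (-4, -1): f_x = -24 ≠ 0.
  x = -3: f_y(-3, y) = 6*y**2 + 16*y + 10; vanishes at y ∈ {-1}. (-3, -1): f_x = -6 ≠ 0.
  x = -2: f_y(-2, y) = 6*y**2 + 14*y + 8; vanishes at y ∈ {-1}. (-2, -1): f_x = 0, f = 0 — SINGULAR.
  x = -1: f_y(-1, y) = 6*y**2 + 12*y + 6; vanishes at y ∈ {-1}. (-1, -1): f_x = -6 ≠ 0.
  x = 0: f_y(0, y) = 6*y**2 + 10*y + 4; vanishes at y ∈ {-1}. (0, -1): f_x = -24 ≠ 0.
  x = 1: f_y(1, y) = 6*y**2 + 8*y + 2; vanishes at y ∈ {-1}. (1, -1): f_x = -54 ≠ 0.
  x = 2: f_y(2, y) = 6*y**2 + 6*y; vanishes at y ∈ {-1, 0}. (2, -1): f_x = -96 ≠ 0; (2, 0): f_x = -97 ≠ 0.
  x = 3: f_y(3, y) = 6*y**2 + 4*y - 2; vanishes at y ∈ {-1}. (3, -1): f_x = -150 ≠ 0.
  x = 4: f_y(4, y) = 6*y**2 + 2*y - 4; vanishes at y ∈ {-1}. (4, -1): f_x = -216 ≠ 0.
Only singular point on the grid: (-2, -1).
Classify: substitute x = -2 + u, y = -1 + v and expand: f = -2*u**3 - u*v**2 + 2*v**3 + v**2.
No constant or linear terms (consistent with a singular point). Quadratic part: v**2. Cubic part: -2*u**3 - u*v**2 + 2*v**3.
The quadratic part v**2 is a perfect square, so there is a single (double) tangent line v = 0, i.e. y = -1. Restricting the cubic part to that line (v = 0) leaves -2*u**3 ≠ 0, so f is not divisible by v and the branch is v² ≈ 2*u**3 to lowest order — this is a cusp.
Classification: cusp.


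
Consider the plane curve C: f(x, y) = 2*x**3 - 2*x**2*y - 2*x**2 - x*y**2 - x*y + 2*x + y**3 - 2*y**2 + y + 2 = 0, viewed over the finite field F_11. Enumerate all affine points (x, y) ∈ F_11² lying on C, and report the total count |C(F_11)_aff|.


Affine F_11-points: {(1, 1), (1, 5), (1, 8), (2, 3), (2, 4), (2, 8), (3, 0), (4, 1), (4, 4), (6, 0), (6, 8), (8, 1), (9, 10), (10, 2), (10, 4), (10, 6)}; count = 16.

For each of the 121 pairs (x, y) ∈ F_11², evaluate f(x, y) mod 11. Record the zeros.
  x = 0: [0↦2, 1↦2, 2↦4, 3↦3, 4↦5, 5↦5, 6↦9, 7↦1, 8↦9, 9↦6, 10↦9]  zeros at y ∈ ∅
  x = 1: [0↦4, 1↦0, 2↦7, 3↦9, 4↦1, 5↦0, 6↦1, 7↦10, 8↦0, 9↦10, 10↦2]  zeros at y ∈ {1, 5, 8}
  x = 2: [0↦3, 1↦2, 2↦10, 3↦0, 4↦0, 5↦5, 6↦10, 7↦10, 8↦0, 9↦8, 10↦7]  zeros at y ∈ {3, 4, 8}
  x = 3: [0↦0, 1↦9, 2↦3, 3↦10, 4↦3, 5↦10, 6↦4, 7↦2, 8↦10, 9↦1, 10↦3]  zeros at y ∈ {0}
  x = 4: [0↦7, 1↦0, 2↦9, 3↦7, 4↦0, 5↦5, 6↦6, 7↦9, 8↦9, 9↦1, 10↦2]  zeros at y ∈ {1, 4}
  x = 5: [0↦3, 1↦9, 2↦7, 3↦3, 4↦3, 5↦2, 6↦6, 7↦10, 8↦9, 9↦9, 10↦5]  zeros at y ∈ ∅
  x = 6: [0↦0, 1↦4, 2↦9, 3↦10, 4↦2, 5↦2, 6↦5, 7↦6, 8↦0, 9↦4, 10↦2]  zeros at y ∈ {0, 8}
  x = 7: [0↦10, 1↦8, 2↦5, 3↦7, 4↦9, 5↦6, 6↦4, 7↦9, 8↦5, 9↦9, 10↦5]  zeros at y ∈ ∅
  x = 8: [0↦1, 1↦0, 2↦7, 3↦6, 4↦3, 5↦4, 6↦4, 7↦9, 8↦3, 9↦3, 10↦4]  zeros at y ∈ {1}
  x = 9: [0↦7, 1↦3, 2↦5, 3↦8, 4↦7, 5↦8, 6↦6, 7↦7, 8↦6, 9↦9, 10↦0]  zeros at y ∈ {10}
  x = 10: [0↦7, 1↦7, 2↦0, 3↦3, 4↦0, 5↦8, 6↦0, 7↦4, 8↦4, 9↦6, 10↦5]  zeros at y ∈ {2, 4, 6}
Collecting zeros: affine points = {(1, 1), (1, 5), (1, 8), (2, 3), (2, 4), (2, 8), (3, 0), (4, 1), (4, 4), (6, 0), (6, 8), (8, 1), (9, 10), (10, 2), (10, 4), (10, 6)}.
Total count |C(F_11)_aff| = 16.


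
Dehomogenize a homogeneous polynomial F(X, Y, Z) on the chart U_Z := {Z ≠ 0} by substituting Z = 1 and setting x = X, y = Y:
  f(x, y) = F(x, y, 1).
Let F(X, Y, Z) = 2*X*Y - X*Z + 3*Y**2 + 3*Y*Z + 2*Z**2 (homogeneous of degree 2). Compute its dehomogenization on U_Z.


f(x, y) = 2*x*y - x + 3*y**2 + 3*y + 2

On U_Z we set Z = 1. Each monomial c·X^i·Y^j·Z^k in F becomes c·x^i·y^j·1^k = c·x^i·y^j.
Substituting Z = 1: F(X, Y, 1) = 2*x*y - x + 3*y**2 + 3*y + 2.
Note: deg(f) ≤ deg(F) = 2; strict inequality happens when F is divisible by Z (lost terms).


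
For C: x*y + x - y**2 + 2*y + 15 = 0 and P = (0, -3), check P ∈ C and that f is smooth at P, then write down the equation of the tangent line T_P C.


Tangent line at P: -2*x + 8*y + 24 = 0.

Step 1: f(0, -3) = 0, so P lies on C.
Step 2: partial derivatives
  f_x(x, y) = y + 1, f_y(x, y) = x - 2*y + 2.
  f_x(P) = -2, f_y(P) = 8 (gradient nonzero, so P is smooth).
Step 3: tangent line at P: -2·(x − 0) + 8·(y − -3) = 0.
Expanding: -2*x + 8*y + 24 = 0.


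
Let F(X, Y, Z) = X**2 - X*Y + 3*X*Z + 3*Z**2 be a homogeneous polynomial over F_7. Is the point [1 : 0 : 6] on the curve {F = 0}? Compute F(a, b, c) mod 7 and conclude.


F(1,0,6) ≡ 1 (mod 7); P is NOT on the curve.

Evaluate F(1, 0, 6) term-by-term (mod 7).
  X**2 ↦ 1·1·1·1 = 1
  -X*Y ↦ -1·1·0·1 = 0
  3*X*Z ↦ 3·1·1·6 = 18
  3*Z**2 ↦ 3·1·1·36 = 108
Sum: F(1, 0, 6) = (1) + (0) + (18) + (108) = 127.
Reducing mod 7: 127 ≡ 1 (mod 7).
Since F(a, b, c) ≡ 1 ≠ 0 (mod 7), P does NOT lie on the curve.


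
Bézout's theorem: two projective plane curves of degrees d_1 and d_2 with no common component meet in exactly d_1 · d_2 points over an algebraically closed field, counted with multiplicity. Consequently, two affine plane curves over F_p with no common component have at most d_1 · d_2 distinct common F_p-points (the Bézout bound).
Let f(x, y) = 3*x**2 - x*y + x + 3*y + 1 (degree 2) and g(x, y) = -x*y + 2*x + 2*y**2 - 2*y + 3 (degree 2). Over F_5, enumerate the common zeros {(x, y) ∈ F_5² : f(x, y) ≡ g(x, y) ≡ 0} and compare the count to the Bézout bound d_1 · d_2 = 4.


Common zeros: {(0, 3), (1, 0)}; count = 2; Bézout bound = 4.

deg(f) = 2, deg(g) = 2, so Bézout bound = 4.
Scan x ∈ F_5. For each x, list the y ∈ F_5 with f(x, y) ≡ 0 and those with g(x, y) ≡ 0 (mod 5); the common zeros in that column are the intersection.
  x = 0: f ≡ 0 at y ∈ {3}; g ≡ 0 at y ∈ {3}; common: {3}.
  x = 1: f ≡ 0 at y ∈ {0}; g ≡ 0 at y ∈ {0, 4}; common: {0}.
  x = 2: f ≡ 0 at y ∈ {0}; g ≡ 0 at y ∈ {1}; common: ∅.
  x = 3: f ≡ 0 at y ∈ ∅; g ≡ 0 at y ∈ ∅; common: ∅.
  x = 4: f ≡ 0 at y ∈ {3}; g ≡ 0 at y ∈ ∅; common: ∅.
Collecting: common zeros = {(0, 3), (1, 0)}, so the count is 2.
Comparison with the Bézout bound: 2 ≤ 4 = deg(f)·deg(g), as expected for curves with no common component (the affine F_5-count falls short of the bound because intersections may lie at infinity, over extension fields, or carry multiplicity).


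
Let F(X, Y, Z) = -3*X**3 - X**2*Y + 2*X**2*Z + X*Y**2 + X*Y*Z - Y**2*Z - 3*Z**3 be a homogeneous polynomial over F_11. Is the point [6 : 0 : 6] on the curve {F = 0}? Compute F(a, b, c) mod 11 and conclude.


F(6,0,6) ≡ 5 (mod 11); P is NOT on the curve.

Evaluate F(6, 0, 6) term-by-term (mod 11).
  -3*X**3 ↦ -3·216·1·1 = -648
  -X**2*Y ↦ -1·36·0·1 = 0
  2*X**2*Z ↦ 2·36·1·6 = 432
  X*Y**2 ↦ 1·6·0·1 = 0
  X*Y*Z ↦ 1·6·0·6 = 0
  -Y**2*Z ↦ -1·1·0·6 = 0
  -3*Z**3 ↦ -3·1·1·216 = -648
Sum: F(6, 0, 6) = (-648) + (0) + (432) + (0) + (0) + (0) + (-648) = -864.
Reducing mod 11: -864 ≡ 5 (mod 11).
Since F(a, b, c) ≡ 5 ≠ 0 (mod 11), P does NOT lie on the curve.


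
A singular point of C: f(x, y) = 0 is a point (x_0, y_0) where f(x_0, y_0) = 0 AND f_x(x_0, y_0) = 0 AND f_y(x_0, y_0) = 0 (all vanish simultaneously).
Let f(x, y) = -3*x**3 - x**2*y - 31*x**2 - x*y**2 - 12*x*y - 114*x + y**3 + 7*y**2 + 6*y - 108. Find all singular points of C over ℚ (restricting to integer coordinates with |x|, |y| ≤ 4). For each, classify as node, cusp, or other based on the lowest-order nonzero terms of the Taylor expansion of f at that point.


Singular points: {(-3, -3)}; classification: node.

Compute partial derivatives:
  f_x = -9*x**2 - 2*x*y - 62*x - y**2 - 12*y - 114.
  f_y = -x**2 - 2*x*y - 12*x + 3*y**2 + 14*y + 6.
Scan x_0 ∈ {−4, ..., 4}. For each x_0, f_y(x_0, y) is a polynomial in y; find its integer roots y ∈ {−4, ..., 4}, then test f_x and f at those candidates.
  x = -4: f_y(-4, y) = 3*y**2 + 22*y + 38; no integer root y with |y| ≤ 4.
  x = -3: f_y(-3, y) = 3*y**2 + 20*y + 33; vanishes at y ∈ {-3}. (-3, -3): f_x = 0, f = 0 — SINGULAR.
  x = -2: f_y(-2, y) = 3*y**2 + 18*y + 26; no integer root y with |y| ≤ 4.
  x = -1: f_y(-1, y) = 3*y**2 + 16*y + 17; no integer root y with |y| ≤ 4.
  x = 0: f_y(0, y) = 3*y**2 + 14*y + 6; no integer root y with |y| ≤ 4.
  x = 1: f_y(1, y) = 3*y**2 + 12*y - 7; no integer root y with |y| ≤ 4.
  x = 2: f_y(2, y) = 3*y**2 + 10*y - 22; no integer root y with |y| ≤ 4.
  x = 3: f_y(3, y) = 3*y**2 + 8*y - 39; no integer root y with |y| ≤ 4.
  x = 4: f_y(4, y) = 3*y**2 + 6*y - 58; no integer root y with |y| ≤ 4.
Only singular point on the grid: (-3, -3).
Classify: substitute x = -3 + u, y = -3 + v and expand: f = -3*u**3 - u**2*v - u**2 - u*v**2 + v**3 + v**2.
No constant or linear terms (consistent with a singular point). Quadratic part: -u**2 + v**2. Cubic part: -3*u**3 - u**2*v - u*v**2 + v**3.
The quadratic part v**2 - u**2 = (v − u)(v + u) splits into two distinct linear factors, so there are two distinct tangent lines y − -3 = ±(x − -3) — this is a node (ordinary double point).
Classification: node.


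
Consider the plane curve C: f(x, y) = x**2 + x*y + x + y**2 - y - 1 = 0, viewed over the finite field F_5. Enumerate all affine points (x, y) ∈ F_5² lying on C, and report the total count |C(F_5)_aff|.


Affine F_5-points: {(0, 3), (1, 2), (1, 3), (2, 0), (2, 4), (3, 4)}; count = 6.

For each of the 25 pairs (x, y) ∈ F_5², evaluate f(x, y) mod 5. Record the zeros.
  x = 0: [0↦4, 1↦4, 2↦1, 3↦0, 4↦1]  zeros at y ∈ {3}
  x = 1: [0↦1, 1↦2, 2↦0, 3↦0, 4↦2]  zeros at y ∈ {2, 3}
  x = 2: [0↦0, 1↦2, 2↦1, 3↦2, 4↦0]  zeros at y ∈ {0, 4}
  x = 3: [0↦1, 1↦4, 2↦4, 3↦1, 4↦0]  zeros at y ∈ {4}
  x = 4: [0↦4, 1↦3, 2↦4, 3↦2, 4↦2]  zeros at y ∈ ∅
Collecting zeros: affine points = {(0, 3), (1, 2), (1, 3), (2, 0), (2, 4), (3, 4)}.
Total count |C(F_5)_aff| = 6.


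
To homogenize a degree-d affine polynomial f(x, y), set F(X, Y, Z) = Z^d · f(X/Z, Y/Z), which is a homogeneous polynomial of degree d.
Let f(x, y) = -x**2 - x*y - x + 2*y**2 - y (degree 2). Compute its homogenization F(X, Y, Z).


F(X, Y, Z) = -X**2 - X*Y - X*Z + 2*Y**2 - Y*Z

deg(f) = 2.
Substitute x = X/Z, y = Y/Z into f, then multiply by Z^2.
  monomial -1·x^2·y^0 ↦ -1·X^2·Y^0·Z^0.
  monomial -1·x^1·y^1 ↦ -1·X^1·Y^1·Z^0.
  monomial -1·x^1·y^0 ↦ -1·X^1·Y^0·Z^1.
  monomial 2·x^0·y^2 ↦ 2·X^0·Y^2·Z^0.
  monomial -1·x^0·y^1 ↦ -1·X^0·Y^1·Z^1.
Collecting: F(X, Y, Z) = -X**2 - X*Y - X*Z + 2*Y**2 - Y*Z.


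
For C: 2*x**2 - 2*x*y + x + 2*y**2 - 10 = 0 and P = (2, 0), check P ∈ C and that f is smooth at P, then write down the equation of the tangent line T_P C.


Tangent line at P: 9*x - 4*y - 18 = 0.

Step 1: f(2, 0) = 0, so P lies on C.
Step 2: partial derivatives
  f_x(x, y) = 4*x - 2*y + 1, f_y(x, y) = -2*x + 4*y.
  f_x(P) = 9, f_y(P) = -4 (gradient nonzero, so P is smooth).
Step 3: tangent line at P: 9·(x − 2) + -4·(y − 0) = 0.
Expanding: 9*x - 4*y - 18 = 0.


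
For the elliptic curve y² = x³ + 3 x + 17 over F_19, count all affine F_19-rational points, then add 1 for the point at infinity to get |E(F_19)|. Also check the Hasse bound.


Affine points = {(0, 6), (0, 13), (4, 6), (4, 13), (5, 9), (5, 10), (6, 2), (6, 17), (7, 1), (7, 18), (13, 7), (13, 12), (15, 6), (15, 13), (16, 0)}; affine count = 15; |E(F_19)| = 16.

Discriminant check: Δ ∝ 4a³ + 27b² = 4·3³ + 27·17² = 4·27 + 27·289 ≡ 7 (mod 19). Nonzero ⇒ E is nonsingular.
For each x ∈ F_19, compute rhs = x³ + 3·x + 17 mod 19, then count y ∈ F_19 with y² ≡ rhs.
  x = 0: rhs = 17, matching y values: 6, 13 (2 points).
  x = 1: rhs = 2, matching y values: none (0 points).
  x = 2: rhs = 12, matching y values: none (0 points).
  x = 3: rhs = 15, matching y values: none (0 points).
  x = 4: rhs = 17, matching y values: 6, 13 (2 points).
  x = 5: rhs = 5, matching y values: 9, 10 (2 points).
  x = 6: rhs = 4, matching y values: 2, 17 (2 points).
  x = 7: rhs = 1, matching y values: 1, 18 (2 points).
  x = 8: rhs = 2, matching y values: none (0 points).
  x = 9: rhs = 13, matching y values: none (0 points).
  x = 10: rhs = 2, matching y values: none (0 points).
  x = 11: rhs = 13, matching y values: none (0 points).
  x = 12: rhs = 14, matching y values: none (0 points).
  x = 13: rhs = 11, matching y values: 7, 12 (2 points).
  x = 14: rhs = 10, matching y values: none (0 points).
  x = 15: rhs = 17, matching y values: 6, 13 (2 points).
  x = 16: rhs = 0, matching y values: 0 (1 points).
  x = 17: rhs = 3, matching y values: none (0 points).
  x = 18: rhs = 13, matching y values: none (0 points).
Total affine count: 15.
Full point count |E(F_19)| = 15 + 1 = 16.
Hasse bound: |16 − (19+1)| = |-4| = 4 ≤ 2√19 ≈ 8.7178 ✓.
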